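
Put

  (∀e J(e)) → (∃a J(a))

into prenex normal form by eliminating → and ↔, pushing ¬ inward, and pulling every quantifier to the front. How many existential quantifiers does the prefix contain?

Eliminate → and ↔ using ¬ and ∨.
  ¬(∀e J(e)) ∨ (∃a J(a))
Push ¬ through the quantifiers and connectives to reach negation normal form:
  (∃e ¬J(e)) ∨ (∃a J(a))
All bound variables are already distinct, so no renaming is needed.
Extract every quantifier outward, since the variables are now distinct and don't occur free across branches:
  ∃e ∃a (¬J(e) ∨ J(a))
The prefix is ∃e ∃a: 0 universal, 2 existential.

2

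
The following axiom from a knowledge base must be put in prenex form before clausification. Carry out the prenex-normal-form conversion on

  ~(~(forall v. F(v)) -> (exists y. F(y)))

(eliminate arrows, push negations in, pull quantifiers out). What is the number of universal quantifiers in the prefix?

1

Eliminate → and ↔ using ¬ and ∨.
  ~(~~(forall v. F(v)) | (exists y. F(y)))
Push ¬ through the quantifiers and connectives to reach negation normal form:
  (exists v. ~F(v)) & (forall y. ~F(y))
All bound variables are already distinct, so no renaming is needed.
Finally move all quantifiers to the prefix:
  exists v. forall y. (~F(v) & ~F(y))
The prefix is exists v forall y: 1 universal, 1 existential.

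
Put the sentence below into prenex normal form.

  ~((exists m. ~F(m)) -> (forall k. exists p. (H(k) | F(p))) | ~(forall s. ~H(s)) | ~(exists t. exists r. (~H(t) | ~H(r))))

First replace A → B with ¬A ∨ B.
  ~(~(exists m. ~F(m)) | (forall k. exists p. (H(k) | F(p))) | ~(forall s. ~H(s)) | ~(exists t. exists r. (~H(t) | ~H(r))))
Move each ¬ inward, flipping quantifiers it crosses:
  (exists m. ~F(m)) & (exists k. forall p. (~H(k) & ~F(p))) & (forall s. ~H(s)) & (exists t. exists r. (~H(t) | ~H(r)))
All bound variables are already distinct, so no renaming is needed.
Finally move all quantifiers to the prefix:
  exists m. exists k. forall p. forall s. exists t. exists r. (~F(m) & ~H(k) & ~F(p) & ~H(s) & (~H(t) | ~H(r)))

exists m. exists k. forall p. forall s. exists t. exists r. (~F(m) & ~H(k) & ~F(p) & ~H(s) & (~H(t) | ~H(r)))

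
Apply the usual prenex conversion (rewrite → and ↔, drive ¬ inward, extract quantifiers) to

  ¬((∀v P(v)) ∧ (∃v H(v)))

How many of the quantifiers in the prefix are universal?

1

Push ¬ through the quantifiers and connectives to reach negation normal form:
  (∃v ¬P(v)) ∨ (∀v ¬H(v))
Give each quantifier a distinct variable: v↦p.
  (∃v ¬P(v)) ∨ (∀p ¬H(p))
Finally move all quantifiers to the prefix:
  ∃v ∀p (¬P(v) ∨ ¬H(p))
The prefix is ∃v ∀p: 1 universal, 1 existential.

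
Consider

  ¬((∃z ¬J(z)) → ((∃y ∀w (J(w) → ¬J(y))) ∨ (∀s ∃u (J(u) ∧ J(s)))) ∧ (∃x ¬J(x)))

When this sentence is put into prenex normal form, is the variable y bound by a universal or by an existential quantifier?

Eliminate → and ↔ using ¬ and ∨.
  ¬(¬(∃z ¬J(z)) ∨ ((∃y ∀w (¬J(w) ∨ ¬J(y))) ∨ (∀s ∃u (J(u) ∧ J(s)))) ∧ (∃x ¬J(x)))
Move each ¬ inward, flipping quantifiers it crosses:
  (∃z ¬J(z)) ∧ ((∀y ∃w (J(w) ∧ J(y))) ∧ (∃s ∀u (¬J(u) ∨ ¬J(s))) ∨ (∀x J(x)))
All bound variables are already distinct, so no renaming is needed.
Finally move all quantifiers to the prefix:
  ∃z ∀y ∃w ∃s ∀u ∀x (¬J(z) ∧ (J(w) ∧ J(y) ∧ (¬J(u) ∨ ¬J(s)) ∨ J(x)))
The quantifier ∃y sits under an odd number of negations (counting the antecedent side of each →), so it flips to ∀y.

universal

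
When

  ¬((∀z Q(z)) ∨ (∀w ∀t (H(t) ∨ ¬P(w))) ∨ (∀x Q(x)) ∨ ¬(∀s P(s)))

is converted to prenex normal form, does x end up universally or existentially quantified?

existential

Push ¬ through the quantifiers and connectives to reach negation normal form:
  (∃z ¬Q(z)) ∧ (∃w ∃t (¬H(t) ∧ P(w))) ∧ (∃x ¬Q(x)) ∧ (∀s P(s))
All bound variables are already distinct, so no renaming is needed.
Pull the quantifiers to the front (each side's bound variable is not free in the other side):
  ∃z ∃w ∃t ∃x ∀s (¬Q(z) ∧ ¬H(t) ∧ P(w) ∧ ¬Q(x) ∧ P(s))
The quantifier ∀x sits under an odd number of negations, so it flips to ∃x.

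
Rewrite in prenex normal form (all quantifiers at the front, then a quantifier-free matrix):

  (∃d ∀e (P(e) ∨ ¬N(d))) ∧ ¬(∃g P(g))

Drive negations inward (¬∀x A ≡ ∃x ¬A, ¬∃x A ≡ ∀x ¬A, De Morgan for ∧/∨):
  (∃d ∀e (P(e) ∨ ¬N(d))) ∧ (∀g ¬P(g))
All bound variables are already distinct, so no renaming is needed.
Extract every quantifier outward, since the variables are now distinct and don't occur free across branches:
  ∃d ∀e ∀g ((P(e) ∨ ¬N(d)) ∧ ¬P(g))

∃d ∀e ∀g ((P(e) ∨ ¬N(d)) ∧ ¬P(g))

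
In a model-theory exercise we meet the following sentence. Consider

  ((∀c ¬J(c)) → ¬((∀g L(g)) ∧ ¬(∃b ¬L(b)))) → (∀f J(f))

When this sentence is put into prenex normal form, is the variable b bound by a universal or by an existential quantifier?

universal

First replace A → B with ¬A ∨ B.
  ¬(¬(∀c ¬J(c)) ∨ ¬((∀g L(g)) ∧ ¬(∃b ¬L(b)))) ∨ (∀f J(f))
Drive negations inward (¬∀x A ≡ ∃x ¬A, ¬∃x A ≡ ∀x ¬A, De Morgan for ∧/∨):
  (∀c ¬J(c)) ∧ (∀g L(g)) ∧ (∀b L(b)) ∨ (∀f J(f))
Finally move all quantifiers to the prefix:
  ∀c ∀g ∀b ∀f (¬J(c) ∧ L(g) ∧ L(b) ∨ J(f))
The quantifier ∃b sits under an odd number of negations (counting the antecedent side of each →), so it flips to ∀b.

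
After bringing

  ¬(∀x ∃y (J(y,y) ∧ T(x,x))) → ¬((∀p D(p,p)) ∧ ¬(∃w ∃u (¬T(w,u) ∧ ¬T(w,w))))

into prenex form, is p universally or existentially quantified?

Eliminate → and ↔ using ¬ and ∨.
  ¬¬(∀x ∃y (J(y,y) ∧ T(x,x))) ∨ ¬((∀p D(p,p)) ∧ ¬(∃w ∃u (¬T(w,u) ∧ ¬T(w,w))))
Drive negations inward (¬∀x A ≡ ∃x ¬A, ¬∃x A ≡ ∀x ¬A, De Morgan for ∧/∨):
  (∀x ∃y (J(y,y) ∧ T(x,x))) ∨ (∃p ¬D(p,p)) ∨ (∃w ∃u (¬T(w,u) ∧ ¬T(w,w)))
All bound variables are already distinct, so no renaming is needed.
Finally move all quantifiers to the prefix:
  ∀x ∃y ∃p ∃w ∃u (J(y,y) ∧ T(x,x) ∨ ¬D(p,p) ∨ ¬T(w,u) ∧ ¬T(w,w))
The quantifier ∀p sits under an odd number of negations (counting the antecedent side of each →), so it flips to ∃p.

existential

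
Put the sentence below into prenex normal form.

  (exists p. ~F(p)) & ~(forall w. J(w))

exists p. exists w. (~F(p) & ~J(w))

Move each ¬ inward, flipping quantifiers it crosses:
  (exists p. ~F(p)) & (exists w. ~J(w))
All bound variables are already distinct, so no renaming is needed.
Pull the quantifiers to the front (each side's bound variable is not free in the other side):
  exists p. exists w. (~F(p) & ~J(w))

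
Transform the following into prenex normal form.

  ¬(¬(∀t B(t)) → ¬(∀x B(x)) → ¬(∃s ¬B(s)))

∃t ∃x ∃s (¬B(t) ∧ ¬B(x) ∧ ¬B(s))

Eliminate → and ↔ using ¬ and ∨.
  ¬(¬¬(∀t B(t)) ∨ ¬¬(∀x B(x)) ∨ ¬(∃s ¬B(s)))
Drive negations inward (¬∀x A ≡ ∃x ¬A, ¬∃x A ≡ ∀x ¬A, De Morgan for ∧/∨):
  (∃t ¬B(t)) ∧ (∃x ¬B(x)) ∧ (∃s ¬B(s))
Pull the quantifiers to the front (each side's bound variable is not free in the other side):
  ∃t ∃x ∃s (¬B(t) ∧ ¬B(x) ∧ ¬B(s))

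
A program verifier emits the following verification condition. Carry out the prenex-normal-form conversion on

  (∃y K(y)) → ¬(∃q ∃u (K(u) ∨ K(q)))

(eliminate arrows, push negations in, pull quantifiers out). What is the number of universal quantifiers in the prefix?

Eliminate → and ↔ using ¬ and ∨.
  ¬(∃y K(y)) ∨ ¬(∃q ∃u (K(u) ∨ K(q)))
Move each ¬ inward, flipping quantifiers it crosses:
  (∀y ¬K(y)) ∨ (∀q ∀u (¬K(u) ∧ ¬K(q)))
All bound variables are already distinct, so no renaming is needed.
Finally move all quantifiers to the prefix:
  ∀y ∀q ∀u (¬K(y) ∨ ¬K(u) ∧ ¬K(q))
The prefix is ∀y ∀q ∀u: 3 universal, 0 existential.

3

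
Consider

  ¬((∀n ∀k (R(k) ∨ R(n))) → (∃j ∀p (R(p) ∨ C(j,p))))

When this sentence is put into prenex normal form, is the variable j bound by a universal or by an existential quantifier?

First replace A → B with ¬A ∨ B.
  ¬(¬(∀n ∀k (R(k) ∨ R(n))) ∨ (∃j ∀p (R(p) ∨ C(j,p))))
Move each ¬ inward, flipping quantifiers it crosses:
  (∀n ∀k (R(k) ∨ R(n))) ∧ (∀j ∃p (¬R(p) ∧ ¬C(j,p)))
All bound variables are already distinct, so no renaming is needed.
Extract every quantifier outward, since the variables are now distinct and don't occur free across branches:
  ∀n ∀k ∀j ∃p ((R(k) ∨ R(n)) ∧ ¬R(p) ∧ ¬C(j,p))
The quantifier ∃j sits under an odd number of negations (counting the antecedent side of each →), so it flips to ∀j.

universal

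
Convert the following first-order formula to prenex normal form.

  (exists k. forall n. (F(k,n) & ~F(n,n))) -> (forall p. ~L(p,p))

forall k. exists n. forall p. (~F(k,n) | F(n,n) | ~L(p,p))

Rewrite implications/biconditionals: A → B as ¬A ∨ B.
  ~(exists k. forall n. (F(k,n) & ~F(n,n))) | (forall p. ~L(p,p))
Push ¬ through the quantifiers and connectives to reach negation normal form:
  (forall k. exists n. (~F(k,n) | F(n,n))) | (forall p. ~L(p,p))
All bound variables are already distinct, so no renaming is needed.
Finally move all quantifiers to the prefix:
  forall k. exists n. forall p. (~F(k,n) | F(n,n) | ~L(p,p))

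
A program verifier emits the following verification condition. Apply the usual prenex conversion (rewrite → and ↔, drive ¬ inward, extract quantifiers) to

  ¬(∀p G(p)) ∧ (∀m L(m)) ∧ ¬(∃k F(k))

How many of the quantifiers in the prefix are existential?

Push ¬ through the quantifiers and connectives to reach negation normal form:
  (∃p ¬G(p)) ∧ (∀m L(m)) ∧ (∀k ¬F(k))
All bound variables are already distinct, so no renaming is needed.
Extract every quantifier outward, since the variables are now distinct and don't occur free across branches:
  ∃p ∀m ∀k (¬G(p) ∧ L(m) ∧ ¬F(k))
The prefix is ∃p ∀m ∀k: 2 universal, 1 existential.

1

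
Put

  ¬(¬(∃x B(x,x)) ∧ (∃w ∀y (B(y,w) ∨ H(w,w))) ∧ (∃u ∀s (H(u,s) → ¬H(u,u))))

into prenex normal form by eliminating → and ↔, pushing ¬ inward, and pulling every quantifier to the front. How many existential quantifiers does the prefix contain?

3

First replace A → B with ¬A ∨ B.
  ¬(¬(∃x B(x,x)) ∧ (∃w ∀y (B(y,w) ∨ H(w,w))) ∧ (∃u ∀s (¬H(u,s) ∨ ¬H(u,u))))
Move each ¬ inward, flipping quantifiers it crosses:
  (∃x B(x,x)) ∨ (∀w ∃y (¬B(y,w) ∧ ¬H(w,w))) ∨ (∀u ∃s (H(u,s) ∧ H(u,u)))
All bound variables are already distinct, so no renaming is needed.
Finally move all quantifiers to the prefix:
  ∃x ∀w ∃y ∀u ∃s (B(x,x) ∨ ¬B(y,w) ∧ ¬H(w,w) ∨ H(u,s) ∧ H(u,u))
The prefix is ∃x ∀w ∃y ∀u ∃s: 2 universal, 3 existential.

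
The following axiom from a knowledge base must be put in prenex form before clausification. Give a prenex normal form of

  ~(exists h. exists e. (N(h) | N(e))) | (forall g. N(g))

forall h. forall e. forall g. (~N(h) & ~N(e) | N(g))

Push ¬ through the quantifiers and connectives to reach negation normal form:
  (forall h. forall e. (~N(h) & ~N(e))) | (forall g. N(g))
All bound variables are already distinct, so no renaming is needed.
Extract every quantifier outward, since the variables are now distinct and don't occur free across branches:
  forall h. forall e. forall g. (~N(h) & ~N(e) | N(g))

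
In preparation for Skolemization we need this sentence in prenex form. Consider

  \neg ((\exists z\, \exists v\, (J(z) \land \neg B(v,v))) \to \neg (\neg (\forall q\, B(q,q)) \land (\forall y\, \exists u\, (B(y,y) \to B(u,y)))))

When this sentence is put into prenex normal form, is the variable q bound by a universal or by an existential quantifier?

existential

First replace A → B with ¬A ∨ B.
  \neg (\neg (\exists z\, \exists v\, (J(z) \land \neg B(v,v))) \lor \neg (\neg (\forall q\, B(q,q)) \land (\forall y\, \exists u\, (\neg B(y,y) \lor B(u,y)))))
Push ¬ through the quantifiers and connectives to reach negation normal form:
  (\exists z\, \exists v\, (J(z) \land \neg B(v,v))) \land (\exists q\, \neg B(q,q)) \land (\forall y\, \exists u\, (\neg B(y,y) \lor B(u,y)))
All bound variables are already distinct, so no renaming is needed.
Finally move all quantifiers to the prefix:
  \exists z\, \exists v\, \exists q\, \forall y\, \exists u\, (J(z) \land \neg B(v,v) \land \neg B(q,q) \land (\neg B(y,y) \lor B(u,y)))
The quantifier \forall q sits under an odd number of negations (counting the antecedent side of each →), so it flips to \exists q.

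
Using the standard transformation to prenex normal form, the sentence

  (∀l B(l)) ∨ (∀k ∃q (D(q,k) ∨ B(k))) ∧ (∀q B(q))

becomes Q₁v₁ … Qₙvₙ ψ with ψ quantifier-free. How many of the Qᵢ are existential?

Rename bound variables to avoid capture: q↦z1.
  (∀l B(l)) ∨ (∀k ∃q (D(q,k) ∨ B(k))) ∧ (∀z1 B(z1))
Pull the quantifiers to the front (each side's bound variable is not free in the other side):
  ∀l ∀k ∃q ∀z1 (B(l) ∨ (D(q,k) ∨ B(k)) ∧ B(z1))
The prefix is ∀l ∀k ∃q ∀z1: 3 universal, 1 existential.

1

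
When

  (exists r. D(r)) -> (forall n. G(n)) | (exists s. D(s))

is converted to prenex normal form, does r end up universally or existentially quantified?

universal

First replace A → B with ¬A ∨ B.
  ~(exists r. D(r)) | (forall n. G(n)) | (exists s. D(s))
Push ¬ through the quantifiers and connectives to reach negation normal form:
  (forall r. ~D(r)) | (forall n. G(n)) | (exists s. D(s))
All bound variables are already distinct, so no renaming is needed.
Finally move all quantifiers to the prefix:
  forall r. forall n. exists s. (~D(r) | G(n) | D(s))
The quantifier exists r sits under an odd number of negations (counting the antecedent side of each →), so it flips to forall r.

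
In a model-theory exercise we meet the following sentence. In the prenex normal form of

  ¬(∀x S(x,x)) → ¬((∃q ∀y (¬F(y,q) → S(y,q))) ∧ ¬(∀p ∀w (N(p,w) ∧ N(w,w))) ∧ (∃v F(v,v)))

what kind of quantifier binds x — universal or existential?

universal

Eliminate → and ↔ using ¬ and ∨.
  ¬¬(∀x S(x,x)) ∨ ¬((∃q ∀y (¬¬F(y,q) ∨ S(y,q))) ∧ ¬(∀p ∀w (N(p,w) ∧ N(w,w))) ∧ (∃v F(v,v)))
Drive negations inward (¬∀x A ≡ ∃x ¬A, ¬∃x A ≡ ∀x ¬A, De Morgan for ∧/∨):
  (∀x S(x,x)) ∨ (∀q ∃y (¬F(y,q) ∧ ¬S(y,q))) ∨ (∀p ∀w (N(p,w) ∧ N(w,w))) ∨ (∀v ¬F(v,v))
All bound variables are already distinct, so no renaming is needed.
Extract every quantifier outward, since the variables are now distinct and don't occur free across branches:
  ∀x ∀q ∃y ∀p ∀w ∀v (S(x,x) ∨ ¬F(y,q) ∧ ¬S(y,q) ∨ N(p,w) ∧ N(w,w) ∨ ¬F(v,v))
The quantifier ∀x sits under an even number of negations (counting the antecedent side of each →), so it remains universal.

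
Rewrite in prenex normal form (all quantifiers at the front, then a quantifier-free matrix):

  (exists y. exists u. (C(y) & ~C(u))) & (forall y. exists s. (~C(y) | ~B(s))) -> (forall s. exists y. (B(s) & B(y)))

First replace A → B with ¬A ∨ B.
  ~((exists y. exists u. (C(y) & ~C(u))) & (forall y. exists s. (~C(y) | ~B(s)))) | (forall s. exists y. (B(s) & B(y)))
Move each ¬ inward, flipping quantifiers it crosses:
  (forall y. forall u. (~C(y) | C(u))) | (exists y. forall s. (C(y) & B(s))) | (forall s. exists y. (B(s) & B(y)))
Rename bound variables to avoid capture: y↦c, s↦x1, y↦v.
  (forall y. forall u. (~C(y) | C(u))) | (exists c. forall s. (C(c) & B(s))) | (forall x1. exists v. (B(x1) & B(v)))
Finally move all quantifiers to the prefix:
  forall y. forall u. exists c. forall s. forall x1. exists v. (~C(y) | C(u) | C(c) & B(s) | B(x1) & B(v))

forall y. forall u. exists c. forall s. forall x1. exists v. (~C(y) | C(u) | C(c) & B(s) | B(x1) & B(v))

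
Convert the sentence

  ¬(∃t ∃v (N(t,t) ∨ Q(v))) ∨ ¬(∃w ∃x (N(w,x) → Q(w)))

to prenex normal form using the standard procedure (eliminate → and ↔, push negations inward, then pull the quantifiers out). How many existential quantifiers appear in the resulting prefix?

0

Rewrite implications/biconditionals: A → B as ¬A ∨ B.
  ¬(∃t ∃v (N(t,t) ∨ Q(v))) ∨ ¬(∃w ∃x (¬N(w,x) ∨ Q(w)))
Push ¬ through the quantifiers and connectives to reach negation normal form:
  (∀t ∀v (¬N(t,t) ∧ ¬Q(v))) ∨ (∀w ∀x (N(w,x) ∧ ¬Q(w)))
Extract every quantifier outward, since the variables are now distinct and don't occur free across branches:
  ∀t ∀v ∀w ∀x (¬N(t,t) ∧ ¬Q(v) ∨ N(w,x) ∧ ¬Q(w))
The prefix is ∀t ∀v ∀w ∀x: 4 universal, 0 existential.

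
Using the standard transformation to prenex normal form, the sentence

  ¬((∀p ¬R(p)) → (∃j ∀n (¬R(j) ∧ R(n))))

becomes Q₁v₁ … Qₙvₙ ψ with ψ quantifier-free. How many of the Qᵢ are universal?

First replace A → B with ¬A ∨ B.
  ¬(¬(∀p ¬R(p)) ∨ (∃j ∀n (¬R(j) ∧ R(n))))
Drive negations inward (¬∀x A ≡ ∃x ¬A, ¬∃x A ≡ ∀x ¬A, De Morgan for ∧/∨):
  (∀p ¬R(p)) ∧ (∀j ∃n (R(j) ∨ ¬R(n)))
All bound variables are already distinct, so no renaming is needed.
Finally move all quantifiers to the prefix:
  ∀p ∀j ∃n (¬R(p) ∧ (R(j) ∨ ¬R(n)))
The prefix is ∀p ∀j ∃n: 2 universal, 1 existential.

2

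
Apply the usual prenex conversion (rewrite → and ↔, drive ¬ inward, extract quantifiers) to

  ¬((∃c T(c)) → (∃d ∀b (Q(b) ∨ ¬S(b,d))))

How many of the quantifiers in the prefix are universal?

1

Rewrite implications/biconditionals: A → B as ¬A ∨ B.
  ¬(¬(∃c T(c)) ∨ (∃d ∀b (Q(b) ∨ ¬S(b,d))))
Drive negations inward (¬∀x A ≡ ∃x ¬A, ¬∃x A ≡ ∀x ¬A, De Morgan for ∧/∨):
  (∃c T(c)) ∧ (∀d ∃b (¬Q(b) ∧ S(b,d)))
All bound variables are already distinct, so no renaming is needed.
Finally move all quantifiers to the prefix:
  ∃c ∀d ∃b (T(c) ∧ ¬Q(b) ∧ S(b,d))
The prefix is ∃c ∀d ∃b: 1 universal, 2 existential.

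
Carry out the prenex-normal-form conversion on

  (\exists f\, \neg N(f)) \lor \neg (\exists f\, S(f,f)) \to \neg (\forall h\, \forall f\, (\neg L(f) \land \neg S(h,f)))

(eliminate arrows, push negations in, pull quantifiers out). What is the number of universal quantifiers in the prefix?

First replace A → B with ¬A ∨ B.
  \neg ((\exists f\, \neg N(f)) \lor \neg (\exists f\, S(f,f))) \lor \neg (\forall h\, \forall f\, (\neg L(f) \land \neg S(h,f)))
Drive negations inward (¬∀x A ≡ ∃x ¬A, ¬∃x A ≡ ∀x ¬A, De Morgan for ∧/∨):
  (\forall f\, N(f)) \land (\exists f\, S(f,f)) \lor (\exists h\, \exists f\, (L(f) \lor S(h,f)))
Standardize variables apart so no two quantifiers bind the same name: f↦w1, f↦r.
  (\forall f\, N(f)) \land (\exists w1\, S(w1,w1)) \lor (\exists h\, \exists r\, (L(r) \lor S(h,r)))
Pull the quantifiers to the front (each side's bound variable is not free in the other side):
  \forall f\, \exists w1\, \exists h\, \exists r\, (N(f) \land S(w1,w1) \lor L(r) \lor S(h,r))
The prefix is \forall f \exists w1 \exists h \exists r: 1 universal, 3 existential.

1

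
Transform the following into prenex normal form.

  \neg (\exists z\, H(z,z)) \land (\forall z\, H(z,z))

Push ¬ through the quantifiers and connectives to reach negation normal form:
  (\forall z\, \neg H(z,z)) \land (\forall z\, H(z,z))
Give each quantifier a distinct variable: z↦u.
  (\forall z\, \neg H(z,z)) \land (\forall u\, H(u,u))
Extract every quantifier outward, since the variables are now distinct and don't occur free across branches:
  \forall z\, \forall u\, (\neg H(z,z) \land H(u,u))

\forall z\, \forall u\, (\neg H(z,z) \land H(u,u))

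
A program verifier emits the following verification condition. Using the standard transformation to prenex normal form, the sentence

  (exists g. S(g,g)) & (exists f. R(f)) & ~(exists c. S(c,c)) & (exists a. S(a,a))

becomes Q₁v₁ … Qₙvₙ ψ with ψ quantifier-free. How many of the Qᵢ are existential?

3

Move each ¬ inward, flipping quantifiers it crosses:
  (exists g. S(g,g)) & (exists f. R(f)) & (forall c. ~S(c,c)) & (exists a. S(a,a))
Extract every quantifier outward, since the variables are now distinct and don't occur free across branches:
  exists g. exists f. forall c. exists a. (S(g,g) & R(f) & ~S(c,c) & S(a,a))
The prefix is exists g exists f forall c exists a: 1 universal, 3 existential.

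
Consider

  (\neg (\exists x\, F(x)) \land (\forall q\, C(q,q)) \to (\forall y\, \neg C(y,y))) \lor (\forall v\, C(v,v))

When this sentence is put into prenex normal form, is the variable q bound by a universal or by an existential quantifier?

existential

Rewrite implications/biconditionals: A → B as ¬A ∨ B.
  \neg (\neg (\exists x\, F(x)) \land (\forall q\, C(q,q))) \lor (\forall y\, \neg C(y,y)) \lor (\forall v\, C(v,v))
Move each ¬ inward, flipping quantifiers it crosses:
  (\exists x\, F(x)) \lor (\exists q\, \neg C(q,q)) \lor (\forall y\, \neg C(y,y)) \lor (\forall v\, C(v,v))
Finally move all quantifiers to the prefix:
  \exists x\, \exists q\, \forall y\, \forall v\, (F(x) \lor \neg C(q,q) \lor \neg C(y,y) \lor C(v,v))
The quantifier \forall q sits under an odd number of negations (counting the antecedent side of each →), so it flips to \exists q.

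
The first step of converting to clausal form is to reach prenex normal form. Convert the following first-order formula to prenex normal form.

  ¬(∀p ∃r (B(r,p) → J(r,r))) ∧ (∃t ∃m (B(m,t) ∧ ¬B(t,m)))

∃p ∀r ∃t ∃m (B(r,p) ∧ ¬J(r,r) ∧ B(m,t) ∧ ¬B(t,m))

First replace A → B with ¬A ∨ B.
  ¬(∀p ∃r (¬B(r,p) ∨ J(r,r))) ∧ (∃t ∃m (B(m,t) ∧ ¬B(t,m)))
Drive negations inward (¬∀x A ≡ ∃x ¬A, ¬∃x A ≡ ∀x ¬A, De Morgan for ∧/∨):
  (∃p ∀r (B(r,p) ∧ ¬J(r,r))) ∧ (∃t ∃m (B(m,t) ∧ ¬B(t,m)))
All bound variables are already distinct, so no renaming is needed.
Pull the quantifiers to the front (each side's bound variable is not free in the other side):
  ∃p ∀r ∃t ∃m (B(r,p) ∧ ¬J(r,r) ∧ B(m,t) ∧ ¬B(t,m))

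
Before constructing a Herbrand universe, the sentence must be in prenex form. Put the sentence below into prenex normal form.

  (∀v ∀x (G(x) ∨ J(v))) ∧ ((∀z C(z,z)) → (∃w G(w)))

∀v ∀x ∃z ∃w ((G(x) ∨ J(v)) ∧ (¬C(z,z) ∨ G(w)))

Eliminate → and ↔ using ¬ and ∨.
  (∀v ∀x (G(x) ∨ J(v))) ∧ (¬(∀z C(z,z)) ∨ (∃w G(w)))
Drive negations inward (¬∀x A ≡ ∃x ¬A, ¬∃x A ≡ ∀x ¬A, De Morgan for ∧/∨):
  (∀v ∀x (G(x) ∨ J(v))) ∧ ((∃z ¬C(z,z)) ∨ (∃w G(w)))
All bound variables are already distinct, so no renaming is needed.
Pull the quantifiers to the front (each side's bound variable is not free in the other side):
  ∀v ∀x ∃z ∃w ((G(x) ∨ J(v)) ∧ (¬C(z,z) ∨ G(w)))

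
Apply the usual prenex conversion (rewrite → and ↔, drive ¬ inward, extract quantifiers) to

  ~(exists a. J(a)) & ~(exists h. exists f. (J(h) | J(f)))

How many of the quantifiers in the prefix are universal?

3

Push ¬ through the quantifiers and connectives to reach negation normal form:
  (forall a. ~J(a)) & (forall h. forall f. (~J(h) & ~J(f)))
Finally move all quantifiers to the prefix:
  forall a. forall h. forall f. (~J(a) & ~J(h) & ~J(f))
The prefix is forall a forall h forall f: 3 universal, 0 existential.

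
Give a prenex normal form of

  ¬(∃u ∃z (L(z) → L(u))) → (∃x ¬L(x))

Eliminate → and ↔ using ¬ and ∨.
  ¬¬(∃u ∃z (¬L(z) ∨ L(u))) ∨ (∃x ¬L(x))
Push ¬ through the quantifiers and connectives to reach negation normal form:
  (∃u ∃z (¬L(z) ∨ L(u))) ∨ (∃x ¬L(x))
All bound variables are already distinct, so no renaming is needed.
Finally move all quantifiers to the prefix:
  ∃u ∃z ∃x (¬L(z) ∨ L(u) ∨ ¬L(x))

∃u ∃z ∃x (¬L(z) ∨ L(u) ∨ ¬L(x))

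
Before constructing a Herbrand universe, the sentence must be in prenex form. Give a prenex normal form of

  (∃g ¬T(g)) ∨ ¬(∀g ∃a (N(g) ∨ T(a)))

∃g ∃u ∀a (¬T(g) ∨ ¬N(u) ∧ ¬T(a))

Push ¬ through the quantifiers and connectives to reach negation normal form:
  (∃g ¬T(g)) ∨ (∃g ∀a (¬N(g) ∧ ¬T(a)))
Standardize variables apart so no two quantifiers bind the same name: g↦u.
  (∃g ¬T(g)) ∨ (∃u ∀a (¬N(u) ∧ ¬T(a)))
Pull the quantifiers to the front (each side's bound variable is not free in the other side):
  ∃g ∃u ∀a (¬T(g) ∨ ¬N(u) ∧ ¬T(a))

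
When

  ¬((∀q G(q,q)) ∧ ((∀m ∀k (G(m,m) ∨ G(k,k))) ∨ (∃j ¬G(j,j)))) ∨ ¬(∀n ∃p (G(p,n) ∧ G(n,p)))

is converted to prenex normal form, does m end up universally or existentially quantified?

existential

Push ¬ through the quantifiers and connectives to reach negation normal form:
  (∃q ¬G(q,q)) ∨ (∃m ∃k (¬G(m,m) ∧ ¬G(k,k))) ∧ (∀j G(j,j)) ∨ (∃n ∀p (¬G(p,n) ∨ ¬G(n,p)))
All bound variables are already distinct, so no renaming is needed.
Extract every quantifier outward, since the variables are now distinct and don't occur free across branches:
  ∃q ∃m ∃k ∀j ∃n ∀p (¬G(q,q) ∨ ¬G(m,m) ∧ ¬G(k,k) ∧ G(j,j) ∨ ¬G(p,n) ∨ ¬G(n,p))
The quantifier ∀m sits under an odd number of negations, so it flips to ∃m.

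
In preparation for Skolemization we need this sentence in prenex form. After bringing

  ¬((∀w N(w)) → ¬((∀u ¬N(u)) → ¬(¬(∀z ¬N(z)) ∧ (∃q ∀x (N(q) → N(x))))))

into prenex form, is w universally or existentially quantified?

universal

Eliminate → and ↔ using ¬ and ∨.
  ¬(¬(∀w N(w)) ∨ ¬(¬(∀u ¬N(u)) ∨ ¬(¬(∀z ¬N(z)) ∧ (∃q ∀x (¬N(q) ∨ N(x))))))
Move each ¬ inward, flipping quantifiers it crosses:
  (∀w N(w)) ∧ ((∃u N(u)) ∨ (∀z ¬N(z)) ∨ (∀q ∃x (N(q) ∧ ¬N(x))))
All bound variables are already distinct, so no renaming is needed.
Extract every quantifier outward, since the variables are now distinct and don't occur free across branches:
  ∀w ∃u ∀z ∀q ∃x (N(w) ∧ (N(u) ∨ ¬N(z) ∨ N(q) ∧ ¬N(x)))
The quantifier ∀w sits under an even number of negations (counting the antecedent side of each →), so it remains universal.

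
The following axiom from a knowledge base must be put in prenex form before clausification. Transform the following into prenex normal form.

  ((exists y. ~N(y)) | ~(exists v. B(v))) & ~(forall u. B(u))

exists y. forall v. exists u. ((~N(y) | ~B(v)) & ~B(u))

Push ¬ through the quantifiers and connectives to reach negation normal form:
  ((exists y. ~N(y)) | (forall v. ~B(v))) & (exists u. ~B(u))
Extract every quantifier outward, since the variables are now distinct and don't occur free across branches:
  exists y. forall v. exists u. ((~N(y) | ~B(v)) & ~B(u))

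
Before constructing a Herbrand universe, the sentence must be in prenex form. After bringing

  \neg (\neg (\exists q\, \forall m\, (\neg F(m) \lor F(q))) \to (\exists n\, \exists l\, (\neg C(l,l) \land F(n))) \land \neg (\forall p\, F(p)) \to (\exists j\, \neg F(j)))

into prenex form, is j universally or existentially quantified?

Eliminate → and ↔ using ¬ and ∨.
  \neg (\neg \neg (\exists q\, \forall m\, (\neg F(m) \lor F(q))) \lor \neg ((\exists n\, \exists l\, (\neg C(l,l) \land F(n))) \land \neg (\forall p\, F(p))) \lor (\exists j\, \neg F(j)))
Move each ¬ inward, flipping quantifiers it crosses:
  (\forall q\, \exists m\, (F(m) \land \neg F(q))) \land (\exists n\, \exists l\, (\neg C(l,l) \land F(n))) \land (\exists p\, \neg F(p)) \land (\forall j\, F(j))
All bound variables are already distinct, so no renaming is needed.
Pull the quantifiers to the front (each side's bound variable is not free in the other side):
  \forall q\, \exists m\, \exists n\, \exists l\, \exists p\, \forall j\, (F(m) \land \neg F(q) \land \neg C(l,l) \land F(n) \land \neg F(p) \land F(j))
The quantifier \exists j sits under an odd number of negations (counting the antecedent side of each →), so it flips to \forall j.

universal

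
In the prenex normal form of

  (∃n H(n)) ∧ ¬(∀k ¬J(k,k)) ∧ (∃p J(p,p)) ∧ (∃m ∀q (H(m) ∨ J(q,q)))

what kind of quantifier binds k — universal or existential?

existential

Push ¬ through the quantifiers and connectives to reach negation normal form:
  (∃n H(n)) ∧ (∃k J(k,k)) ∧ (∃p J(p,p)) ∧ (∃m ∀q (H(m) ∨ J(q,q)))
Pull the quantifiers to the front (each side's bound variable is not free in the other side):
  ∃n ∃k ∃p ∃m ∀q (H(n) ∧ J(k,k) ∧ J(p,p) ∧ (H(m) ∨ J(q,q)))
The quantifier ∀k sits under an odd number of negations, so it flips to ∃k.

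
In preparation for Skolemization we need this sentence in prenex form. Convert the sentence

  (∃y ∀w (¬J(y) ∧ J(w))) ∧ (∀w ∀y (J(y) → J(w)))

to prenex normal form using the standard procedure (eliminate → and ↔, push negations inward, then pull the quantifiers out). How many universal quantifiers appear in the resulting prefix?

First replace A → B with ¬A ∨ B.
  (∃y ∀w (¬J(y) ∧ J(w))) ∧ (∀w ∀y (¬J(y) ∨ J(w)))
Standardize variables apart so no two quantifiers bind the same name: w↦u1, y↦b.
  (∃y ∀w (¬J(y) ∧ J(w))) ∧ (∀u1 ∀b (¬J(b) ∨ J(u1)))
Finally move all quantifiers to the prefix:
  ∃y ∀w ∀u1 ∀b (¬J(y) ∧ J(w) ∧ (¬J(b) ∨ J(u1)))
The prefix is ∃y ∀w ∀u1 ∀b: 3 universal, 1 existential.

3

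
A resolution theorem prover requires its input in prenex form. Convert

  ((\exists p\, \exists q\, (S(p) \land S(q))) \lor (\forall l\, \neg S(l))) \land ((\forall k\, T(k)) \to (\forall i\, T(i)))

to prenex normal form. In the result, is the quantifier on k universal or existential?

First replace A → B with ¬A ∨ B.
  ((\exists p\, \exists q\, (S(p) \land S(q))) \lor (\forall l\, \neg S(l))) \land (\neg (\forall k\, T(k)) \lor (\forall i\, T(i)))
Move each ¬ inward, flipping quantifiers it crosses:
  ((\exists p\, \exists q\, (S(p) \land S(q))) \lor (\forall l\, \neg S(l))) \land ((\exists k\, \neg T(k)) \lor (\forall i\, T(i)))
All bound variables are already distinct, so no renaming is needed.
Pull the quantifiers to the front (each side's bound variable is not free in the other side):
  \exists p\, \exists q\, \forall l\, \exists k\, \forall i\, ((S(p) \land S(q) \lor \neg S(l)) \land (\neg T(k) \lor T(i)))
The quantifier \forall k sits under an odd number of negations (counting the antecedent side of each →), so it flips to \exists k.

existential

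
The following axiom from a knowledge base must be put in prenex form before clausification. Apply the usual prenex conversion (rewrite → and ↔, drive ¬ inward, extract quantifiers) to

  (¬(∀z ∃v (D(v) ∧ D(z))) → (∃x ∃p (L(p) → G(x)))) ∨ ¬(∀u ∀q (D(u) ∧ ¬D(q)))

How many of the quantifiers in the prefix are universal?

First replace A → B with ¬A ∨ B.
  ¬¬(∀z ∃v (D(v) ∧ D(z))) ∨ (∃x ∃p (¬L(p) ∨ G(x))) ∨ ¬(∀u ∀q (D(u) ∧ ¬D(q)))
Move each ¬ inward, flipping quantifiers it crosses:
  (∀z ∃v (D(v) ∧ D(z))) ∨ (∃x ∃p (¬L(p) ∨ G(x))) ∨ (∃u ∃q (¬D(u) ∨ D(q)))
All bound variables are already distinct, so no renaming is needed.
Finally move all quantifiers to the prefix:
  ∀z ∃v ∃x ∃p ∃u ∃q (D(v) ∧ D(z) ∨ ¬L(p) ∨ G(x) ∨ ¬D(u) ∨ D(q))
The prefix is ∀z ∃v ∃x ∃p ∃u ∃q: 1 universal, 5 existential.

1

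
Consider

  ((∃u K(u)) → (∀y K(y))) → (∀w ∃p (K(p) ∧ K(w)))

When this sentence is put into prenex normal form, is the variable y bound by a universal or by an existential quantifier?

First replace A → B with ¬A ∨ B.
  ¬(¬(∃u K(u)) ∨ (∀y K(y))) ∨ (∀w ∃p (K(p) ∧ K(w)))
Move each ¬ inward, flipping quantifiers it crosses:
  (∃u K(u)) ∧ (∃y ¬K(y)) ∨ (∀w ∃p (K(p) ∧ K(w)))
All bound variables are already distinct, so no renaming is needed.
Finally move all quantifiers to the prefix:
  ∃u ∃y ∀w ∃p (K(u) ∧ ¬K(y) ∨ K(p) ∧ K(w))
The quantifier ∀y sits under an odd number of negations (counting the antecedent side of each →), so it flips to ∃y.

existential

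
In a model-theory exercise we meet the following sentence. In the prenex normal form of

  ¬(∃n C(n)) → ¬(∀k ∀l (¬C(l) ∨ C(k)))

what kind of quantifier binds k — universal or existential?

existential

First replace A → B with ¬A ∨ B.
  ¬¬(∃n C(n)) ∨ ¬(∀k ∀l (¬C(l) ∨ C(k)))
Drive negations inward (¬∀x A ≡ ∃x ¬A, ¬∃x A ≡ ∀x ¬A, De Morgan for ∧/∨):
  (∃n C(n)) ∨ (∃k ∃l (C(l) ∧ ¬C(k)))
Pull the quantifiers to the front (each side's bound variable is not free in the other side):
  ∃n ∃k ∃l (C(n) ∨ C(l) ∧ ¬C(k))
The quantifier ∀k sits under an odd number of negations (counting the antecedent side of each →), so it flips to ∃k.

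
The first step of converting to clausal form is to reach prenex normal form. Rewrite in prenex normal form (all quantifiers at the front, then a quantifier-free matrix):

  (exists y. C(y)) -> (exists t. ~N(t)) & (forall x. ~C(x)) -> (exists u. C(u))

Eliminate → and ↔ using ¬ and ∨.
  ~(exists y. C(y)) | ~((exists t. ~N(t)) & (forall x. ~C(x))) | (exists u. C(u))
Move each ¬ inward, flipping quantifiers it crosses:
  (forall y. ~C(y)) | (forall t. N(t)) | (exists x. C(x)) | (exists u. C(u))
All bound variables are already distinct, so no renaming is needed.
Finally move all quantifiers to the prefix:
  forall y. forall t. exists x. exists u. (~C(y) | N(t) | C(x) | C(u))

forall y. forall t. exists x. exists u. (~C(y) | N(t) | C(x) | C(u))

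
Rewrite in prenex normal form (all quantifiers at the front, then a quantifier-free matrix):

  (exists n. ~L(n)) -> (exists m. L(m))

forall n. exists m. (L(n) | L(m))

Eliminate → and ↔ using ¬ and ∨.
  ~(exists n. ~L(n)) | (exists m. L(m))
Move each ¬ inward, flipping quantifiers it crosses:
  (forall n. L(n)) | (exists m. L(m))
All bound variables are already distinct, so no renaming is needed.
Finally move all quantifiers to the prefix:
  forall n. exists m. (L(n) | L(m))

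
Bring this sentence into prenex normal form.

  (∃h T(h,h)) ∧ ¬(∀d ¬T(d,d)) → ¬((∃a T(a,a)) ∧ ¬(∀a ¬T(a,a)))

First replace A → B with ¬A ∨ B.
  ¬((∃h T(h,h)) ∧ ¬(∀d ¬T(d,d))) ∨ ¬((∃a T(a,a)) ∧ ¬(∀a ¬T(a,a)))
Move each ¬ inward, flipping quantifiers it crosses:
  (∀h ¬T(h,h)) ∨ (∀d ¬T(d,d)) ∨ (∀a ¬T(a,a)) ∨ (∀a ¬T(a,a))
Give each quantifier a distinct variable: a↦r.
  (∀h ¬T(h,h)) ∨ (∀d ¬T(d,d)) ∨ (∀a ¬T(a,a)) ∨ (∀r ¬T(r,r))
Extract every quantifier outward, since the variables are now distinct and don't occur free across branches:
  ∀h ∀d ∀a ∀r (¬T(h,h) ∨ ¬T(d,d) ∨ ¬T(a,a) ∨ ¬T(r,r))

∀h ∀d ∀a ∀r (¬T(h,h) ∨ ¬T(d,d) ∨ ¬T(a,a) ∨ ¬T(r,r))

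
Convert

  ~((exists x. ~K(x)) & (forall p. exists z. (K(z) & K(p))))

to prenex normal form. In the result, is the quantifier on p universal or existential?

Drive negations inward (¬∀x A ≡ ∃x ¬A, ¬∃x A ≡ ∀x ¬A, De Morgan for ∧/∨):
  (forall x. K(x)) | (exists p. forall z. (~K(z) | ~K(p)))
Pull the quantifiers to the front (each side's bound variable is not free in the other side):
  forall x. exists p. forall z. (K(x) | ~K(z) | ~K(p))
The quantifier forall p sits under an odd number of negations, so it flips to exists p.

existential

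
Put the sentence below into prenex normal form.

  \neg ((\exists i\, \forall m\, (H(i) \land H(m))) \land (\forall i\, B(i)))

Drive negations inward (¬∀x A ≡ ∃x ¬A, ¬∃x A ≡ ∀x ¬A, De Morgan for ∧/∨):
  (\forall i\, \exists m\, (\neg H(i) \lor \neg H(m))) \lor (\exists i\, \neg B(i))
Give each quantifier a distinct variable: i↦z.
  (\forall i\, \exists m\, (\neg H(i) \lor \neg H(m))) \lor (\exists z\, \neg B(z))
Extract every quantifier outward, since the variables are now distinct and don't occur free across branches:
  \forall i\, \exists m\, \exists z\, (\neg H(i) \lor \neg H(m) \lor \neg B(z))

\forall i\, \exists m\, \exists z\, (\neg H(i) \lor \neg H(m) \lor \neg B(z))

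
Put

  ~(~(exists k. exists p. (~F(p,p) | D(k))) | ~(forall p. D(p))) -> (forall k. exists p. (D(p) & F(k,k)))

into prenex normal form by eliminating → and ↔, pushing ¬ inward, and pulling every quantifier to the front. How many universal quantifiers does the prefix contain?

3

Rewrite implications/biconditionals: A → B as ¬A ∨ B.
  ~~(~(exists k. exists p. (~F(p,p) | D(k))) | ~(forall p. D(p))) | (forall k. exists p. (D(p) & F(k,k)))
Move each ¬ inward, flipping quantifiers it crosses:
  (forall k. forall p. (F(p,p) & ~D(k))) | (exists p. ~D(p)) | (forall k. exists p. (D(p) & F(k,k)))
Rename bound variables to avoid capture: p↦t, k↦w1, p↦a.
  (forall k. forall p. (F(p,p) & ~D(k))) | (exists t. ~D(t)) | (forall w1. exists a. (D(a) & F(w1,w1)))
Finally move all quantifiers to the prefix:
  forall k. forall p. exists t. forall w1. exists a. (F(p,p) & ~D(k) | ~D(t) | D(a) & F(w1,w1))
The prefix is forall k forall p exists t forall w1 exists a: 3 universal, 2 existential.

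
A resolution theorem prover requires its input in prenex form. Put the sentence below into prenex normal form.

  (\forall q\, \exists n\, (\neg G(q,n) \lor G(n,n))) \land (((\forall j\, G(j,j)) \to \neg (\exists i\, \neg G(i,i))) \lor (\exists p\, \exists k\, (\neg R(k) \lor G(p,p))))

\forall q\, \exists n\, \exists j\, \forall i\, \exists p\, \exists k\, ((\neg G(q,n) \lor G(n,n)) \land (\neg G(j,j) \lor G(i,i) \lor \neg R(k) \lor G(p,p)))

Eliminate → and ↔ using ¬ and ∨.
  (\forall q\, \exists n\, (\neg G(q,n) \lor G(n,n))) \land (\neg (\forall j\, G(j,j)) \lor \neg (\exists i\, \neg G(i,i)) \lor (\exists p\, \exists k\, (\neg R(k) \lor G(p,p))))
Push ¬ through the quantifiers and connectives to reach negation normal form:
  (\forall q\, \exists n\, (\neg G(q,n) \lor G(n,n))) \land ((\exists j\, \neg G(j,j)) \lor (\forall i\, G(i,i)) \lor (\exists p\, \exists k\, (\neg R(k) \lor G(p,p))))
Pull the quantifiers to the front (each side's bound variable is not free in the other side):
  \forall q\, \exists n\, \exists j\, \forall i\, \exists p\, \exists k\, ((\neg G(q,n) \lor G(n,n)) \land (\neg G(j,j) \lor G(i,i) \lor \neg R(k) \lor G(p,p)))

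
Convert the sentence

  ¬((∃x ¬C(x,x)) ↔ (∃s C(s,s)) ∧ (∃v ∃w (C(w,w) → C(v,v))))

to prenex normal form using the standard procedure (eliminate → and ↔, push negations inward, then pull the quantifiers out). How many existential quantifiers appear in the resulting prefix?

Eliminate → and ↔ using ¬ and ∨; A ↔ B as (¬A ∨ B) ∧ (¬B ∨ A).
  ¬((¬(∃x ¬C(x,x)) ∨ (∃s C(s,s)) ∧ (∃v ∃w (¬C(w,w) ∨ C(v,v)))) ∧ (¬((∃s C(s,s)) ∧ (∃v ∃w (¬C(w,w) ∨ C(v,v)))) ∨ (∃x ¬C(x,x))))
Push ¬ through the quantifiers and connectives to reach negation normal form:
  (∃x ¬C(x,x)) ∧ ((∀s ¬C(s,s)) ∨ (∀v ∀w (C(w,w) ∧ ¬C(v,v)))) ∨ (∃s C(s,s)) ∧ (∃v ∃w (¬C(w,w) ∨ C(v,v))) ∧ (∀x C(x,x))
Standardize variables apart so no two quantifiers bind the same name: s↦q, v↦a, w↦u, x↦b.
  (∃x ¬C(x,x)) ∧ ((∀s ¬C(s,s)) ∨ (∀v ∀w (C(w,w) ∧ ¬C(v,v)))) ∨ (∃q C(q,q)) ∧ (∃a ∃u (¬C(u,u) ∨ C(a,a))) ∧ (∀b C(b,b))
Extract every quantifier outward, since the variables are now distinct and don't occur free across branches:
  ∃x ∀s ∀v ∀w ∃q ∃a ∃u ∀b (¬C(x,x) ∧ (¬C(s,s) ∨ C(w,w) ∧ ¬C(v,v)) ∨ C(q,q) ∧ (¬C(u,u) ∨ C(a,a)) ∧ C(b,b))
The prefix is ∃x ∀s ∀v ∀w ∃q ∃a ∃u ∀b: 4 universal, 4 existential.

4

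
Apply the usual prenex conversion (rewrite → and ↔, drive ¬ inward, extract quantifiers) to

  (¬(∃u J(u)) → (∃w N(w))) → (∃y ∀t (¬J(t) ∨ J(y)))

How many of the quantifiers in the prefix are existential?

1

Eliminate → and ↔ using ¬ and ∨.
  ¬(¬¬(∃u J(u)) ∨ (∃w N(w))) ∨ (∃y ∀t (¬J(t) ∨ J(y)))
Drive negations inward (¬∀x A ≡ ∃x ¬A, ¬∃x A ≡ ∀x ¬A, De Morgan for ∧/∨):
  (∀u ¬J(u)) ∧ (∀w ¬N(w)) ∨ (∃y ∀t (¬J(t) ∨ J(y)))
Pull the quantifiers to the front (each side's bound variable is not free in the other side):
  ∀u ∀w ∃y ∀t (¬J(u) ∧ ¬N(w) ∨ ¬J(t) ∨ J(y))
The prefix is ∀u ∀w ∃y ∀t: 3 universal, 1 existential.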